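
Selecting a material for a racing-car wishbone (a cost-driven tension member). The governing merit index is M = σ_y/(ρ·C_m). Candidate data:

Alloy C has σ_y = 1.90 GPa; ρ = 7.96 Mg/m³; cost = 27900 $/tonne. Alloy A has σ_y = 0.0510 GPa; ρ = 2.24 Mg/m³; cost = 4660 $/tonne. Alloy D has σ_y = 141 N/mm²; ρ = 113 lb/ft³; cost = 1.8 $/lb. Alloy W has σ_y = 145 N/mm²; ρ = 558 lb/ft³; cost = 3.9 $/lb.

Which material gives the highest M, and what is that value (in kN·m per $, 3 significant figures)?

alloy D, M = 19.6 kN·m per $

Convert each candidate to consistent units, then evaluate M:
  alloy C: σ_y = 1900 MPa, ρ = 7960 kg/m³, cost = 27.90 $/kg
  alloy A: σ_y = 51.00 MPa, ρ = 2240 kg/m³, cost = 4.660 $/kg
  alloy D: σ_y = 141.0 MPa, ρ = 1810 kg/m³, cost = 3.968 $/kg
  alloy W: σ_y = 145.0 MPa, ρ = 8938 kg/m³, cost = 8.598 $/kg
  alloy D: M = 19.6 kN·m per $
  alloy C: M = 8.56 kN·m per $
  alloy A: M = 4.89 kN·m per $
  alloy W: M = 1.89 kN·m per $
Alloy D has the largest M.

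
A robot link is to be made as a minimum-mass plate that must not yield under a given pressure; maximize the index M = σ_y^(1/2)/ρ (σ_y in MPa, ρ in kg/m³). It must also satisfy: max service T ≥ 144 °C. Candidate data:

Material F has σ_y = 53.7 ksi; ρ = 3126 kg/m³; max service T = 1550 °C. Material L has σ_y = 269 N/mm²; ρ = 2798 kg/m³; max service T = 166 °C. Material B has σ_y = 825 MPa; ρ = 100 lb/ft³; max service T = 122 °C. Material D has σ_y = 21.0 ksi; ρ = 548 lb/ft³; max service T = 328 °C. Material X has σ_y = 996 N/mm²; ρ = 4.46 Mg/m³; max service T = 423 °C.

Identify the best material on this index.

Screen on constraints: max service T ≥ 144 °C. Survivors: material F, material L, material D, material X.
Normalizing units and computing the index:
  material F: σ_y = 370.2 MPa, ρ = 3126 kg/m³
  material L: σ_y = 269.0 MPa, ρ = 2798 kg/m³
  material D: σ_y = 144.8 MPa, ρ = 8778 kg/m³
  material X: σ_y = 996.0 MPa, ρ = 4460 kg/m³
  material X: M = 7.08×10⁻³
  material F: M = 6.16×10⁻³
  material L: M = 5.86×10⁻³
  material D: M = 1.37×10⁻³
Highest index: material X.

material X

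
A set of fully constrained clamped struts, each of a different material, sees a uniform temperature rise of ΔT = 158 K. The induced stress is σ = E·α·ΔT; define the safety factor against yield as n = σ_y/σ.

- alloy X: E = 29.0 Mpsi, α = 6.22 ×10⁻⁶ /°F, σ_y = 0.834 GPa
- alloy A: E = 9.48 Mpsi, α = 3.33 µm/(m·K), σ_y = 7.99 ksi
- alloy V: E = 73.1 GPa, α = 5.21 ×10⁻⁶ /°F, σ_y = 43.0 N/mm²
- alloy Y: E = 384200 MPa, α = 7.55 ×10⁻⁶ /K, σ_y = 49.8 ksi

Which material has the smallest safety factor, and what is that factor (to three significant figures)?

Converting E to GPa, α to ×10⁻⁶/K, σ_y to MPa, then σ and n for each:
  alloy X: E = 199.9, α = 11.2, σ_y = 834.0 → σ = 354 MPa, n = 2.36
  alloy A: E = 65.36, α = 3.33, σ_y = 55.09 → σ = 34.4 MPa, n = 1.60
  alloy V: E = 73.10, α = 9.38, σ_y = 43.00 → σ = 108 MPa, n = 0.397
  alloy Y: E = 384.2, α = 7.55, σ_y = 343.4 → σ = 458 MPa, n = 0.749
Alloy V has the lowest safety factor, n = 0.397.

alloy V, n = 0.397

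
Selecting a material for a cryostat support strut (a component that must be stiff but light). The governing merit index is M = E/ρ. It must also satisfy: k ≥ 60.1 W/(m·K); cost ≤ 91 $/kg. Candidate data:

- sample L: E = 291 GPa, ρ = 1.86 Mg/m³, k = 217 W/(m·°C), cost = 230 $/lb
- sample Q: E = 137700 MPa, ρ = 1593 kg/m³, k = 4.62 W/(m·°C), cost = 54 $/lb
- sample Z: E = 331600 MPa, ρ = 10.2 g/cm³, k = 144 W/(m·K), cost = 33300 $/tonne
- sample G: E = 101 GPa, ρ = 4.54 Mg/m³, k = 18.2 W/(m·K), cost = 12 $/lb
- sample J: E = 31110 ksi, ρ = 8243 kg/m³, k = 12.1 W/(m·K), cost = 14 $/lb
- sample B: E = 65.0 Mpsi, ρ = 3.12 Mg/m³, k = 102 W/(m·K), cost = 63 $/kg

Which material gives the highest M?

sample B

Screen on constraints: k ≥ 60.1 W/(m·K); cost ≤ 91 $/kg. Survivors: sample Z, sample B.
Convert each candidate to consistent units, then evaluate M:
  sample Z: E = 331.6 GPa, ρ = 10200 kg/m³
  sample B: E = 448.2 GPa, ρ = 3120 kg/m³
  sample B: M = 144 MN·m/kg
  sample Z: M = 32.5 MN·m/kg
Sample B ranks first.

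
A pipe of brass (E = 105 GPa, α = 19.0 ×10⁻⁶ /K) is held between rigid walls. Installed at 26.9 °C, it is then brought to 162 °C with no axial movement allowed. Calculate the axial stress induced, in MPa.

ΔT = 135.1 K. Constrained thermal stress σ = E·α·ΔT = 105.0×10³ MPa × 19.0×10⁻⁶ × 135.1 = 270 MPa (compressive).

270 MPa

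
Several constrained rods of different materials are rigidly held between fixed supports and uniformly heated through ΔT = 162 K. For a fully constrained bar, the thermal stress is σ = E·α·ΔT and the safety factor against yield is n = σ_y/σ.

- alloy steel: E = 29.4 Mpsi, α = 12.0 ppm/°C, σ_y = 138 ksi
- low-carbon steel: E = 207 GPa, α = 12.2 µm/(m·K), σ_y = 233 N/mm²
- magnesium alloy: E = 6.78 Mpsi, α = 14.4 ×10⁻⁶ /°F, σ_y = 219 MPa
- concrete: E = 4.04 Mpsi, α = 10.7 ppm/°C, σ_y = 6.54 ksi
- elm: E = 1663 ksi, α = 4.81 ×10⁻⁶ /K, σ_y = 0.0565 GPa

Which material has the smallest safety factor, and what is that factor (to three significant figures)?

Converting E to GPa, α to ×10⁻⁶/K, σ_y to MPa, then σ and n for each:
  alloy steel: E = 202.7, α = 12.0, σ_y = 951.5 → σ = 394 MPa, n = 2.41
  low-carbon steel: E = 207.0, α = 12.2, σ_y = 233.0 → σ = 409 MPa, n = 0.570
  magnesium alloy: E = 46.75, α = 25.9, σ_y = 219.0 → σ = 196 MPa, n = 1.12
  concrete: E = 27.85, α = 10.7, σ_y = 45.09 → σ = 48.3 MPa, n = 0.934
  elm: E = 11.47, α = 4.81, σ_y = 56.50 → σ = 8.93 MPa, n = 6.32
Smallest n: low-carbon steel with n = 0.570.

low-carbon steel, n = 0.570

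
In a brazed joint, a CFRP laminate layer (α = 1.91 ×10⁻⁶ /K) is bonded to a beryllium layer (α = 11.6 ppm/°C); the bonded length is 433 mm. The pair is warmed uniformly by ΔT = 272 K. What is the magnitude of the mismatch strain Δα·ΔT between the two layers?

2.64×10⁻³

Δα = |1.91 − 11.6|×10⁻⁶/K = 9.69×10⁻⁶/K.
Mismatch strain = Δα·ΔT = 9.69×10⁻⁶ × 272.0 = 2.64×10⁻³.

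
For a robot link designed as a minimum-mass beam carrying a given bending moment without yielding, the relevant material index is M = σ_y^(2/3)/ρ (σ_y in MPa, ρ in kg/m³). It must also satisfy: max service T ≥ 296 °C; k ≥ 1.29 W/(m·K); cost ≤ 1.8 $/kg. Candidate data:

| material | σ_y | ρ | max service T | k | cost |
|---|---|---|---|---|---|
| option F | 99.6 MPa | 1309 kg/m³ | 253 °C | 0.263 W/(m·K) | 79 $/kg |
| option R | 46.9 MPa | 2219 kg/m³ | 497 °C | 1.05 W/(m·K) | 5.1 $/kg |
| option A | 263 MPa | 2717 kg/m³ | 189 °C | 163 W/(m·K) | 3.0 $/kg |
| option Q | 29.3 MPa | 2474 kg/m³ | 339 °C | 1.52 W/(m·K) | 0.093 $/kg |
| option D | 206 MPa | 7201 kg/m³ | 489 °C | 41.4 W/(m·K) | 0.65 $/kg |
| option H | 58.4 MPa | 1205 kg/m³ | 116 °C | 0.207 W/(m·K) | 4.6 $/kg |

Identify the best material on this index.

option D

Screen on constraints: max service T ≥ 296 °C; k ≥ 1.29 W/(m·K); cost ≤ 1.8 $/kg. Survivors: option Q, option D.
Evaluate M for each candidate:
  option D: M = 4.84×10⁻³
  option Q: M = 3.84×10⁻³
Option D ranks first.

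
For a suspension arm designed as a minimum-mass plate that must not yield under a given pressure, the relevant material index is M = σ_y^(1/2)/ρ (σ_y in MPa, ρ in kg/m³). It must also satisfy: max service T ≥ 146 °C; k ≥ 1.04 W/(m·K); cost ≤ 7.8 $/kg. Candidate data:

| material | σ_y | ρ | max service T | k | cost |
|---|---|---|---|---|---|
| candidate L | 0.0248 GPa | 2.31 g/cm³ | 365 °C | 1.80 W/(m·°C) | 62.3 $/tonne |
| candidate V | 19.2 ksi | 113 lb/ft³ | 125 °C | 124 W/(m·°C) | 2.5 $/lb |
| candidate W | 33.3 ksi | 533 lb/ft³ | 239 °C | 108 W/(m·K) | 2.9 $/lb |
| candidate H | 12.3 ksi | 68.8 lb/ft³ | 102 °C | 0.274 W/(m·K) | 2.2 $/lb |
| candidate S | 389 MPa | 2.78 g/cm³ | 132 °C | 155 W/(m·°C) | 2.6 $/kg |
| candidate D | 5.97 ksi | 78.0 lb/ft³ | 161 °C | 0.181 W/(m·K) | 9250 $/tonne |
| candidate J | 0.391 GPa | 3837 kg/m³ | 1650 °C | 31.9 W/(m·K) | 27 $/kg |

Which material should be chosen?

candidate L

Screen on constraints: max service T ≥ 146 °C; k ≥ 1.04 W/(m·K); cost ≤ 7.8 $/kg. Survivors: candidate L, candidate W.
In SI units:
  candidate L: σ_y = 24.80 MPa, ρ = 2310 kg/m³
  candidate W: σ_y = 229.6 MPa, ρ = 8538 kg/m³
  candidate L: M = 2.16×10⁻³
  candidate W: M = 1.77×10⁻³
Candidate L has the largest M.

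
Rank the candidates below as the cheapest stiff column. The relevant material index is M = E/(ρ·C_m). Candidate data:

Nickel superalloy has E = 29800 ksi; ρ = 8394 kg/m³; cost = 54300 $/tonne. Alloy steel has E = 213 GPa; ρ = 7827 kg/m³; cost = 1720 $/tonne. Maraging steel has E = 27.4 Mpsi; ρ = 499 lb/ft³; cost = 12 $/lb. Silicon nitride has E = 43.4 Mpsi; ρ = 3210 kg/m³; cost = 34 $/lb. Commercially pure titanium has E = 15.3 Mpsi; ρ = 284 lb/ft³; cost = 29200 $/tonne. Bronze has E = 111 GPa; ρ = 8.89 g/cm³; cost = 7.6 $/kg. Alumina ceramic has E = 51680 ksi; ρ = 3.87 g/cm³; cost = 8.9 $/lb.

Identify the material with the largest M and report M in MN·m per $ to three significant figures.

Putting every candidate on a common basis:
  nickel superalloy: E = 205.5 GPa, ρ = 8394 kg/m³, cost = 54.30 $/kg
  alloy steel: E = 213.0 GPa, ρ = 7827 kg/m³, cost = 1.720 $/kg
  maraging steel: E = 188.9 GPa, ρ = 7993 kg/m³, cost = 26.46 $/kg
  silicon nitride: E = 299.2 GPa, ρ = 3210 kg/m³, cost = 74.96 $/kg
  commercially pure titanium: E = 105.5 GPa, ρ = 4549 kg/m³, cost = 29.20 $/kg
  bronze: E = 111.0 GPa, ρ = 8890 kg/m³, cost = 7.600 $/kg
  alumina ceramic: E = 356.3 GPa, ρ = 3870 kg/m³, cost = 19.62 $/kg
  alloy steel: M = 15.8 MN·m per $
  alumina ceramic: M = 4.69 MN·m per $
  bronze: M = 1.64 MN·m per $
  silicon nitride: M = 1.24 MN·m per $
  maraging steel: M = 0.893 MN·m per $
  commercially pure titanium: M = 0.794 MN·m per $
  nickel superalloy: M = 0.451 MN·m per $
The maximum is for alloy steel.

alloy steel, M = 15.8 MN·m per $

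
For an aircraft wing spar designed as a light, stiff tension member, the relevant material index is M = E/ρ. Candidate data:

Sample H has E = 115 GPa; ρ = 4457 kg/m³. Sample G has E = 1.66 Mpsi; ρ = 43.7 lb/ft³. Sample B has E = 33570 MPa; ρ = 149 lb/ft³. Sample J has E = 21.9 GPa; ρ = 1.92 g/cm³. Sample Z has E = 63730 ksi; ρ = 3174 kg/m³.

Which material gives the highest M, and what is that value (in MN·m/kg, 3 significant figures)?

sample Z, M = 138 MN·m/kg

Putting every candidate on a common basis:
  sample H: E = 115.0 GPa, ρ = 4457 kg/m³
  sample G: E = 11.45 GPa, ρ = 700.0 kg/m³
  sample B: E = 33.57 GPa, ρ = 2387 kg/m³
  sample J: E = 21.90 GPa, ρ = 1920 kg/m³
  sample Z: E = 439.4 GPa, ρ = 3174 kg/m³
  sample Z: M = 138 MN·m/kg
  sample H: M = 25.8 MN·m/kg
  sample G: M = 16.4 MN·m/kg
  sample B: M = 14.1 MN·m/kg
  sample J: M = 11.4 MN·m/kg
Highest index: sample Z.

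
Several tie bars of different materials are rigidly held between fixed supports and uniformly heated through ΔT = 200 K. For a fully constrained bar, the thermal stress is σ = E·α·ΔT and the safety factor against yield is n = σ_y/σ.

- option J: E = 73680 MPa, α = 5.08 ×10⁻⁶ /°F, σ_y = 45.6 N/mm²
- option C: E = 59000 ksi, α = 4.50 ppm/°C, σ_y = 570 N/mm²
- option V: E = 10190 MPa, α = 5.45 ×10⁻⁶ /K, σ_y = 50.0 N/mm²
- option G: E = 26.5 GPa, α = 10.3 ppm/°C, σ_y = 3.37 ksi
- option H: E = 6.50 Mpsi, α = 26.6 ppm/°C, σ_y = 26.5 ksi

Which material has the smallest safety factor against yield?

option J

Converting E to GPa, α to ×10⁻⁶/K, σ_y to MPa, then σ and n for each:
  option J: E = 73.68, α = 9.14, σ_y = 45.60 → σ = 135 MPa, n = 0.338
  option C: E = 406.8, α = 4.50, σ_y = 570.0 → σ = 366 MPa, n = 1.56
  option V: E = 10.19, α = 5.45, σ_y = 50.00 → σ = 11.1 MPa, n = 4.50
  option G: E = 26.50, α = 10.3, σ_y = 23.24 → σ = 54.6 MPa, n = 0.426
  option H: E = 44.82, α = 26.6, σ_y = 182.7 → σ = 238 MPa, n = 0.766
Option J has the lowest safety factor, n = 0.338.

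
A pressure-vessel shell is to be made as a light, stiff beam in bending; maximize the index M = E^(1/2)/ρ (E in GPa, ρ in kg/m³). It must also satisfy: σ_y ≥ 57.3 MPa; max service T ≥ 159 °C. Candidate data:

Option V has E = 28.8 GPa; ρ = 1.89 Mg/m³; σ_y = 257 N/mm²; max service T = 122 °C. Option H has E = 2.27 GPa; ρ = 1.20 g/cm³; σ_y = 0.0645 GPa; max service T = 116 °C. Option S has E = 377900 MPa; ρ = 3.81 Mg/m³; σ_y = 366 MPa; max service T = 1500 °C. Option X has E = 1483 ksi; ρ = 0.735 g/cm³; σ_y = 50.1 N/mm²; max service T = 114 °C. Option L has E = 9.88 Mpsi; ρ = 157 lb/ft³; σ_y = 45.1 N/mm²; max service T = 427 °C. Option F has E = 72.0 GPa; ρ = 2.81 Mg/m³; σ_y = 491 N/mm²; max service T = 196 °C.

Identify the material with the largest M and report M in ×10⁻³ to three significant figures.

option S, M = 5.10×10⁻³

Screen on constraints: σ_y ≥ 57.3 MPa; max service T ≥ 159 °C. Survivors: option S, option F.
Putting every candidate on a common basis:
  option S: E = 377.9 GPa, ρ = 3810 kg/m³
  option F: E = 72.00 GPa, ρ = 2810 kg/m³
  option S: M = 5.10×10⁻³
  option F: M = 3.02×10⁻³
Option S has the largest M.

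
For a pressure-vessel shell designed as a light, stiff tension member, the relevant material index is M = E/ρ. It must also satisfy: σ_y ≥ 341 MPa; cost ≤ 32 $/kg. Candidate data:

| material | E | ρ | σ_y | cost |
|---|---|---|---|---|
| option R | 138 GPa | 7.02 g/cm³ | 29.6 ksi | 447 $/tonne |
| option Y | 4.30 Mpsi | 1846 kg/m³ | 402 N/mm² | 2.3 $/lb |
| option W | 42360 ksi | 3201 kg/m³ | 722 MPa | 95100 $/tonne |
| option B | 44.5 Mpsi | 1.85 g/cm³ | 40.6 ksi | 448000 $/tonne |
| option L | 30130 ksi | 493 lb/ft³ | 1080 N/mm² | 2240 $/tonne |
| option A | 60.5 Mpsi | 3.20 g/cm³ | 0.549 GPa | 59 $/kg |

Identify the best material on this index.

option L

Screen on constraints: σ_y ≥ 341 MPa; cost ≤ 32 $/kg. Survivors: option Y, option L.
In SI units:
  option Y: E = 29.65 GPa, ρ = 1846 kg/m³
  option L: E = 207.7 GPa, ρ = 7897 kg/m³
  option L: M = 26.3 MN·m/kg
  option Y: M = 16.1 MN·m/kg
The maximum is for option L.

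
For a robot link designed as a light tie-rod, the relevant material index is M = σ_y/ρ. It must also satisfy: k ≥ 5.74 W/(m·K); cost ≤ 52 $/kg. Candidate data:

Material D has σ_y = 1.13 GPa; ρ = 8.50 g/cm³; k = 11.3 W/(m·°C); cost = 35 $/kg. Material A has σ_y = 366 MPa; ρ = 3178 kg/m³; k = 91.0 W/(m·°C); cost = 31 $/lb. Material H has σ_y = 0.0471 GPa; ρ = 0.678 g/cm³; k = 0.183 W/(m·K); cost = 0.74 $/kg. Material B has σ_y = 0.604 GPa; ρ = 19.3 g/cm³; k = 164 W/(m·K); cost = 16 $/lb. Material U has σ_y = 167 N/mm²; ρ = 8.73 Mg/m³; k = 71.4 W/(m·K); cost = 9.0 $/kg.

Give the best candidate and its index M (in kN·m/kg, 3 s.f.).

Screen on constraints: k ≥ 5.74 W/(m·K); cost ≤ 52 $/kg. Survivors: material D, material B, material U.
Putting every candidate on a common basis:
  material D: σ_y = 1130 MPa, ρ = 8500 kg/m³
  material B: σ_y = 604.0 MPa, ρ = 19300 kg/m³
  material U: σ_y = 167.0 MPa, ρ = 8730 kg/m³
  material D: M = 133 kN·m/kg
  material B: M = 31.3 kN·m/kg
  material U: M = 19.1 kN·m/kg
The maximum is for material D.

material D, M = 133 kN·m/kg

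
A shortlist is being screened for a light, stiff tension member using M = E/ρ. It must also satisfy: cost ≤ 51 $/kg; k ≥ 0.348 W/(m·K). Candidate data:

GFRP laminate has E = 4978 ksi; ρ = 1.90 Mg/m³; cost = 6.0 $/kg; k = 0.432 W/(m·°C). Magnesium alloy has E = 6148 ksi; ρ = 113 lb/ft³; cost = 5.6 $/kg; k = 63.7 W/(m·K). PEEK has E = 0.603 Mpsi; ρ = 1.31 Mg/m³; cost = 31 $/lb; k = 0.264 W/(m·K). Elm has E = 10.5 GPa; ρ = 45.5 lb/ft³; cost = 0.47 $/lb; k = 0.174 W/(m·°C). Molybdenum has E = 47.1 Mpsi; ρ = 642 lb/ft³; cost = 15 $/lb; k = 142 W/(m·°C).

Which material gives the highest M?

Screen on constraints: cost ≤ 51 $/kg; k ≥ 0.348 W/(m·K). Survivors: GFRP laminate, magnesium alloy, molybdenum.
After converting to SI:
  GFRP laminate: E = 34.32 GPa, ρ = 1900 kg/m³
  magnesium alloy: E = 42.39 GPa, ρ = 1810 kg/m³
  molybdenum: E = 324.7 GPa, ρ = 10280 kg/m³
  molybdenum: M = 31.6 MN·m/kg
  magnesium alloy: M = 23.4 MN·m/kg
  GFRP laminate: M = 18.1 MN·m/kg
The maximum is for molybdenum.

molybdenum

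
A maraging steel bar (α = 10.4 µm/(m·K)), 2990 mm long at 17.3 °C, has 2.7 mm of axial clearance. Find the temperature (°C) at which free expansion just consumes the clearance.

α·L₀·ΔT = 2.7 mm ⇒ ΔT = 2.7 / (10.4×10⁻⁶ × 2990.0) = 86.83 K.
T = 17.3 + 86.83 = 104.1 °C.

104 °C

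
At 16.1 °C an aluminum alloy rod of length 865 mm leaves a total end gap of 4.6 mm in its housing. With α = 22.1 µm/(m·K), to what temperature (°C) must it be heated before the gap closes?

257 °C

α·L₀·ΔT = 4.6 mm ⇒ ΔT = 4.6 / (22.1×10⁻⁶ × 865.0) = 240.6 K.
T = 16.1 + 240.6 = 256.7 °C.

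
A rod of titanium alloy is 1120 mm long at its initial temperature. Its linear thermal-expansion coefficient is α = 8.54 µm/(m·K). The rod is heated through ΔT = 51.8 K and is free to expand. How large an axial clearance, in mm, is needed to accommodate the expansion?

0.495 mm

ΔL = α·L₀·ΔT = 8.54×10⁻⁶ × 1120 mm × 51.80 K = 0.495 mm.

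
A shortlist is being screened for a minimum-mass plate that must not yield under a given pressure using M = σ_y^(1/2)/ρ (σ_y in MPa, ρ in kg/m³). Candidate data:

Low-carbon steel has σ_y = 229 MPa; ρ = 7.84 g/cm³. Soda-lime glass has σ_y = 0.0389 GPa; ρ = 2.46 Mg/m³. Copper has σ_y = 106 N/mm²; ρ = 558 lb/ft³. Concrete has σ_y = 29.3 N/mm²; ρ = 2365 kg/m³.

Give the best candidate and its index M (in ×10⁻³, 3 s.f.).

Putting every candidate on a common basis:
  low-carbon steel: σ_y = 229.0 MPa, ρ = 7840 kg/m³
  soda-lime glass: σ_y = 38.90 MPa, ρ = 2460 kg/m³
  copper: σ_y = 106.0 MPa, ρ = 8938 kg/m³
  concrete: σ_y = 29.30 MPa, ρ = 2365 kg/m³
  soda-lime glass: M = 2.54×10⁻³
  concrete: M = 2.29×10⁻³
  low-carbon steel: M = 1.93×10⁻³
  copper: M = 1.15×10⁻³
Soda-lime glass ranks first.

soda-lime glass, M = 2.54×10⁻³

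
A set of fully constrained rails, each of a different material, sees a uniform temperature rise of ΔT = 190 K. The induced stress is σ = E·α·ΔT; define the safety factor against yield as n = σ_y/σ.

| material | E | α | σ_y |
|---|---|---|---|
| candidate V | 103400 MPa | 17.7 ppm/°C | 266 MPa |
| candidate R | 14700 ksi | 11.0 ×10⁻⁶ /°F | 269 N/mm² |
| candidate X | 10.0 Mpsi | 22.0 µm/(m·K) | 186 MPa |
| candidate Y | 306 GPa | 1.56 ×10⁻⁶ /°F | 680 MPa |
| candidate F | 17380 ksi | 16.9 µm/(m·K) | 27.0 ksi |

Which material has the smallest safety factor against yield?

Converting E to GPa, α to ×10⁻⁶/K, σ_y to MPa, then σ and n for each:
  candidate V: E = 103.4, α = 17.7, σ_y = 266.0 → σ = 348 MPa, n = 0.765
  candidate R: E = 101.4, α = 19.8, σ_y = 269.0 → σ = 381 MPa, n = 0.706
  candidate X: E = 68.95, α = 22.0, σ_y = 186.0 → σ = 288 MPa, n = 0.645
  candidate Y: E = 306.0, α = 2.81, σ_y = 680.0 → σ = 163 MPa, n = 4.17
  candidate F: E = 119.8, α = 16.9, σ_y = 186.2 → σ = 385 MPa, n = 0.484
Smallest n: candidate F with n = 0.484.

candidate F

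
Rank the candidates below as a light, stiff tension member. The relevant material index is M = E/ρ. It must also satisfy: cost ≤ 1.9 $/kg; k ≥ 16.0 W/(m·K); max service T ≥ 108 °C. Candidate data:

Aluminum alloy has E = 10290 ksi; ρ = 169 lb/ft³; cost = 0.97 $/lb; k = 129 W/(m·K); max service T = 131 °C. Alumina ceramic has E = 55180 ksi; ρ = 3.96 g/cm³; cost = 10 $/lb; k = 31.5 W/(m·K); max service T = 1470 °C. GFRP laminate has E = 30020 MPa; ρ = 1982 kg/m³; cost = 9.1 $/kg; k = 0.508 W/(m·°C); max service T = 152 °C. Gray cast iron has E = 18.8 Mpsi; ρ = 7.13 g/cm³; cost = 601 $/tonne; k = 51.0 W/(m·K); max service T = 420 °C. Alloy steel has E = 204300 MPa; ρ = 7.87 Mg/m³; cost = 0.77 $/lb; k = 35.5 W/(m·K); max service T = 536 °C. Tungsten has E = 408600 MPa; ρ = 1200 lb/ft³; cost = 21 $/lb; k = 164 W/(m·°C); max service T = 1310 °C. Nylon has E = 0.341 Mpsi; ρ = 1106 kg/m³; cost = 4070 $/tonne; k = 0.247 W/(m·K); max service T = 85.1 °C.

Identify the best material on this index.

alloy steel

Screen on constraints: cost ≤ 1.9 $/kg; k ≥ 16.0 W/(m·K); max service T ≥ 108 °C. Survivors: gray cast iron, alloy steel.
Convert each candidate to consistent units, then evaluate M:
  gray cast iron: E = 129.6 GPa, ρ = 7130 kg/m³
  alloy steel: E = 204.3 GPa, ρ = 7870 kg/m³
  alloy steel: M = 26.0 MN·m/kg
  gray cast iron: M = 18.2 MN·m/kg
The maximum is for alloy steel.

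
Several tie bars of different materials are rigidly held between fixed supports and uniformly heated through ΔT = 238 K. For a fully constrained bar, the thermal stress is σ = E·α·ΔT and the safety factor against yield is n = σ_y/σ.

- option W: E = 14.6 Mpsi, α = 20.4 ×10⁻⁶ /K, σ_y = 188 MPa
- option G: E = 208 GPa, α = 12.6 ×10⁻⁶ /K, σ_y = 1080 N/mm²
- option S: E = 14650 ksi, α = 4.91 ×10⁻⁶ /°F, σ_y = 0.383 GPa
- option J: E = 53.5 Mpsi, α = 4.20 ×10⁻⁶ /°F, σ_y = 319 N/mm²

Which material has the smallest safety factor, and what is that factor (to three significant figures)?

In consistent units (E in GPa, α in ×10⁻⁶/K, σ_y in MPa):
  option W: E = 100.7, α = 20.4, σ_y = 188.0 → σ = 489 MPa, n = 0.385
  option G: E = 208.0, α = 12.6, σ_y = 1080 → σ = 624 MPa, n = 1.73
  option S: E = 101.0, α = 8.84, σ_y = 383.0 → σ = 212 MPa, n = 1.80
  option J: E = 368.9, α = 7.56, σ_y = 319.0 → σ = 664 MPa, n = 0.481
The minimum is option W at n = 0.385.

option W, n = 0.385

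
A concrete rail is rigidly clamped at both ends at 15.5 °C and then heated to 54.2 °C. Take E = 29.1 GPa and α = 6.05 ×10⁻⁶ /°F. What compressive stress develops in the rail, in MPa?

α = 6.05×10⁻⁶/°F × 9/5 = 10.9×10⁻⁶/K.
ΔT = 38.70 K. Constrained thermal stress σ = E·α·ΔT = 29.10×10³ MPa × 10.9×10⁻⁶ × 38.70 = 12.3 MPa (compressive).

12.3 MPa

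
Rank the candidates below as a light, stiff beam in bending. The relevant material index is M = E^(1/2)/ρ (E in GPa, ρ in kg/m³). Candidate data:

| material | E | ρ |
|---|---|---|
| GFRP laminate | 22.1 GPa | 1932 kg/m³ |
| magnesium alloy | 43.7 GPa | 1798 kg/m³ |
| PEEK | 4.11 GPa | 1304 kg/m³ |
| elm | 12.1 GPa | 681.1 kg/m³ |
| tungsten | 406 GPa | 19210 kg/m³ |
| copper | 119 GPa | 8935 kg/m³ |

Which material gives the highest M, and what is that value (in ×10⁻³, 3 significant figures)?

elm, M = 5.11×10⁻³

Computing M directly (units already consistent):
  elm: M = 5.11×10⁻³
  magnesium alloy: M = 3.68×10⁻³
  GFRP laminate: M = 2.43×10⁻³
  PEEK: M = 1.55×10⁻³
  copper: M = 1.22×10⁻³
  tungsten: M = 1.05×10⁻³
Elm ranks first.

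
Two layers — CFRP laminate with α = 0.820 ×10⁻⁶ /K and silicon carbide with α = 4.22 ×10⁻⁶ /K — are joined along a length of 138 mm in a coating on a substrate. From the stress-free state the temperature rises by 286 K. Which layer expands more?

silicon carbide

α(CFRP laminate) = 0.820×10⁻⁶/K vs α(silicon carbide) = 4.22×10⁻⁶/K.
Higher α expands more for the same ΔT: silicon carbide.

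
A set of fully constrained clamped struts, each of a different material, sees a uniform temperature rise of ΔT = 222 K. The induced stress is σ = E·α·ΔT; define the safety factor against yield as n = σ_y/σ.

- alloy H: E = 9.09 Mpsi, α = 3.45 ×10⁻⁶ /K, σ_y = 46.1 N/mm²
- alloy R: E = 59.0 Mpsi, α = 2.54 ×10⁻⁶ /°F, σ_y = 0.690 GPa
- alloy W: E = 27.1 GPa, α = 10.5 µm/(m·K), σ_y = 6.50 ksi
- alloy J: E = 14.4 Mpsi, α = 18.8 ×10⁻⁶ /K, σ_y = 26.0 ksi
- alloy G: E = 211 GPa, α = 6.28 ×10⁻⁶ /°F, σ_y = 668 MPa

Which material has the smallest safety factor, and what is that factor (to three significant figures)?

alloy J, n = 0.433

Per material, after unit conversion:
  alloy H: E = 62.67, α = 3.45, σ_y = 46.10 → σ = 48.0 MPa, n = 0.960
  alloy R: E = 406.8, α = 4.57, σ_y = 690.0 → σ = 413 MPa, n = 1.67
  alloy W: E = 27.10, α = 10.5, σ_y = 44.82 → σ = 63.2 MPa, n = 0.709
  alloy J: E = 99.28, α = 18.8, σ_y = 179.3 → σ = 414 MPa, n = 0.433
  alloy G: E = 211.0, α = 11.3, σ_y = 668.0 → σ = 530 MPa, n = 1.26
Smallest n: alloy J with n = 0.433.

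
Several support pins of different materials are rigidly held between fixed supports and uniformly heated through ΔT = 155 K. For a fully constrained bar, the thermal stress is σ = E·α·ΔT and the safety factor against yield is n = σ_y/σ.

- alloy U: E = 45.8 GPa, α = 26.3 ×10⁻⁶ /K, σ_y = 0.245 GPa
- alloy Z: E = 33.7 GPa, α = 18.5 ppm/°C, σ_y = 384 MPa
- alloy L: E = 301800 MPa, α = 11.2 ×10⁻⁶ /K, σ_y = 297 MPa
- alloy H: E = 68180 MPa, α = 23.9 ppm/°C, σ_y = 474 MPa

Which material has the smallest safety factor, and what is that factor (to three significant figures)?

alloy L, n = 0.567

Converting E to GPa, α to ×10⁻⁶/K, σ_y to MPa, then σ and n for each:
  alloy U: E = 45.80, α = 26.3, σ_y = 245.0 → σ = 187 MPa, n = 1.31
  alloy Z: E = 33.70, α = 18.5, σ_y = 384.0 → σ = 96.6 MPa, n = 3.97
  alloy L: E = 301.8, α = 11.2, σ_y = 297.0 → σ = 524 MPa, n = 0.567
  alloy H: E = 68.18, α = 23.9, σ_y = 474.0 → σ = 253 MPa, n = 1.88
The minimum is alloy L at n = 0.567.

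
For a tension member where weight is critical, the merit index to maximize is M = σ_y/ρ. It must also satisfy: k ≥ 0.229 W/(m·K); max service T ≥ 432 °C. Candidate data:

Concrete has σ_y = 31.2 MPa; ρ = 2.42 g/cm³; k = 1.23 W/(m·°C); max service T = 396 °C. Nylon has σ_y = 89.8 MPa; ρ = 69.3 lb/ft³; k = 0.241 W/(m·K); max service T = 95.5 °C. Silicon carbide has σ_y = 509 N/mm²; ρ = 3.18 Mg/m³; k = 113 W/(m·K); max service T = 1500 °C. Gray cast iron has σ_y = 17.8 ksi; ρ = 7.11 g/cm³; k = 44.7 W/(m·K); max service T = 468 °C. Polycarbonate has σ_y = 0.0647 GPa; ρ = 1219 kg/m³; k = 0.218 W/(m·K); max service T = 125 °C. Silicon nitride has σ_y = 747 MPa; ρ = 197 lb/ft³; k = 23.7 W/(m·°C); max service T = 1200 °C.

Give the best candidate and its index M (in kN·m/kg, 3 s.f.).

silicon nitride, M = 237 kN·m/kg

Screen on constraints: k ≥ 0.229 W/(m·K); max service T ≥ 432 °C. Survivors: silicon carbide, gray cast iron, silicon nitride.
Convert each candidate to consistent units, then evaluate M:
  silicon carbide: σ_y = 509.0 MPa, ρ = 3180 kg/m³
  gray cast iron: σ_y = 122.7 MPa, ρ = 7110 kg/m³
  silicon nitride: σ_y = 747.0 MPa, ρ = 3156 kg/m³
  silicon nitride: M = 237 kN·m/kg
  silicon carbide: M = 160 kN·m/kg
  gray cast iron: M = 17.3 kN·m/kg
The maximum is for silicon nitride.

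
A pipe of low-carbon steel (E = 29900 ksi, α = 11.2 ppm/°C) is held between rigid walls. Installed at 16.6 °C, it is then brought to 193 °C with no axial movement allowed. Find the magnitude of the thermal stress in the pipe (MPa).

407 MPa

E = 29900 ksi = 206.2 GPa.
ΔT = 176.4 K. Constrained thermal stress σ = E·α·ΔT = 206.2×10³ MPa × 11.2×10⁻⁶ × 176.4 = 407 MPa (compressive).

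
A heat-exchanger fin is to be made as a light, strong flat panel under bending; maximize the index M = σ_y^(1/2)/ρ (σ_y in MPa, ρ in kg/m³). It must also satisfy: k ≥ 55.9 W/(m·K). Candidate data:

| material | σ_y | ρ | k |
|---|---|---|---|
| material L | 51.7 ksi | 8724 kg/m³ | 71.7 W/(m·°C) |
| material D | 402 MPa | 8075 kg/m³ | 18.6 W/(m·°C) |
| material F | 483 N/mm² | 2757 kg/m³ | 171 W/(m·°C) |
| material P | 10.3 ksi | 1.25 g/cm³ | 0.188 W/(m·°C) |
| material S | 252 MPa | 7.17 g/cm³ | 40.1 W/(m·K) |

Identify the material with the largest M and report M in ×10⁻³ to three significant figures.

material F, M = 7.97×10⁻³

Screen on constraints: k ≥ 55.9 W/(m·K). Survivors: material L, material F.
Putting every candidate on a common basis:
  material L: σ_y = 356.5 MPa, ρ = 8724 kg/m³
  material F: σ_y = 483.0 MPa, ρ = 2757 kg/m³
  material F: M = 7.97×10⁻³
  material L: M = 2.16×10⁻³
Highest index: material F.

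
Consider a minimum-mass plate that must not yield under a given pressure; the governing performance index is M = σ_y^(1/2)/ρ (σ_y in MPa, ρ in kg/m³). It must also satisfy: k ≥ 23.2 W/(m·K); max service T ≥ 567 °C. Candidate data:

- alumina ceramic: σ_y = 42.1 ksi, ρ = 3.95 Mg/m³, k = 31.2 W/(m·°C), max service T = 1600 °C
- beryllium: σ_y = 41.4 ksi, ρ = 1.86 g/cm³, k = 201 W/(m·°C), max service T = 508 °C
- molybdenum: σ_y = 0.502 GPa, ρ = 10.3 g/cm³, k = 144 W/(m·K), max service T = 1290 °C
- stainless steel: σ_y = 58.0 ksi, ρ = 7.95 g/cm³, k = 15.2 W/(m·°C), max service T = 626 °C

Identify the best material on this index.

Screen on constraints: k ≥ 23.2 W/(m·K); max service T ≥ 567 °C. Survivors: alumina ceramic, molybdenum.
In SI units:
  alumina ceramic: σ_y = 290.3 MPa, ρ = 3950 kg/m³
  molybdenum: σ_y = 502.0 MPa, ρ = 10300 kg/m³
  alumina ceramic: M = 4.31×10⁻³
  molybdenum: M = 2.18×10⁻³
Alumina ceramic has the largest M.

alumina ceramic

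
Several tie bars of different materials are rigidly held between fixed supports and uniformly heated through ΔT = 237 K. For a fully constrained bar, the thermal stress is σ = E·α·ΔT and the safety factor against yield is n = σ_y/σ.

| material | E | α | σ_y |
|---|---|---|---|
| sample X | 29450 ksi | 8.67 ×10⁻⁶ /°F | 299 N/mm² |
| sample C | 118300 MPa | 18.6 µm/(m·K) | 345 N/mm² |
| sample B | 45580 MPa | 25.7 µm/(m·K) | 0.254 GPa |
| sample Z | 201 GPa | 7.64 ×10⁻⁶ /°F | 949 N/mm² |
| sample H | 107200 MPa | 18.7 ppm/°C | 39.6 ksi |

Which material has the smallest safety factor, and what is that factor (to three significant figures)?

sample X, n = 0.398

Per material, after unit conversion:
  sample X: E = 203.1, α = 15.6, σ_y = 299.0 → σ = 751 MPa, n = 0.398
  sample C: E = 118.3, α = 18.6, σ_y = 345.0 → σ = 521 MPa, n = 0.662
  sample B: E = 45.58, α = 25.7, σ_y = 254.0 → σ = 278 MPa, n = 0.915
  sample Z: E = 201.0, α = 13.8, σ_y = 949.0 → σ = 655 MPa, n = 1.45
  sample H: E = 107.2, α = 18.7, σ_y = 273.0 → σ = 475 MPa, n = 0.575
The minimum is sample X at n = 0.398.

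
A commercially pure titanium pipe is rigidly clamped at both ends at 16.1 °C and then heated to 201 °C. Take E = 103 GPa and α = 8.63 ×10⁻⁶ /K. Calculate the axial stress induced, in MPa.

ΔT = 184.9 K. Constrained thermal stress σ = E·α·ΔT = 103.0×10³ MPa × 8.63×10⁻⁶ × 184.9 = 164 MPa (compressive).

164 MPa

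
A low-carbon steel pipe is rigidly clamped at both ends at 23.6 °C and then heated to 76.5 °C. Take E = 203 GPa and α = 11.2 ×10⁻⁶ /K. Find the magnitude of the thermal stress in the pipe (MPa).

ΔT = 52.90 K. Constrained thermal stress σ = E·α·ΔT = 203.0×10³ MPa × 11.2×10⁻⁶ × 52.90 = 120 MPa (compressive).

120 MPa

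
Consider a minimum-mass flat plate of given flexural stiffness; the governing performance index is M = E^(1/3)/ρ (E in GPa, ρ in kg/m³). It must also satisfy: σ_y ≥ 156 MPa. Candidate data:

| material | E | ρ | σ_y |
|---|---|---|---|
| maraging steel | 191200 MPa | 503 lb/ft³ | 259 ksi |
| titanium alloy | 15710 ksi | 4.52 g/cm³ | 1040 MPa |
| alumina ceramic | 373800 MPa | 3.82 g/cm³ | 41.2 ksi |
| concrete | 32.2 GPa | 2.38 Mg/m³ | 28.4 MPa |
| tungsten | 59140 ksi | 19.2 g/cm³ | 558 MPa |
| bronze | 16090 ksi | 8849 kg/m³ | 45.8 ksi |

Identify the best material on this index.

Screen on constraints: σ_y ≥ 156 MPa. Survivors: maraging steel, titanium alloy, alumina ceramic, tungsten, bronze.
In SI units:
  maraging steel: E = 191.2 GPa, ρ = 8057 kg/m³
  titanium alloy: E = 108.3 GPa, ρ = 4520 kg/m³
  alumina ceramic: E = 373.8 GPa, ρ = 3820 kg/m³
  tungsten: E = 407.8 GPa, ρ = 19200 kg/m³
  bronze: E = 110.9 GPa, ρ = 8849 kg/m³
  alumina ceramic: M = 1.89×10⁻³
  titanium alloy: M = 1.05×10⁻³
  maraging steel: M = 0.715×10⁻³
  bronze: M = 0.543×10⁻³
  tungsten: M = 0.386×10⁻³
Alumina ceramic ranks first.

alumina ceramic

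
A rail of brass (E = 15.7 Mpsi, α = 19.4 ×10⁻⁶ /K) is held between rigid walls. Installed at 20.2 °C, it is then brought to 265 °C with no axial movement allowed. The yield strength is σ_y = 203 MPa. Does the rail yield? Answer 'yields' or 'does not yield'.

E = 15.7 Mpsi = 108.2 GPa.
ΔT = 244.8 K. Constrained thermal stress σ = E·α·ΔT = 108.2×10³ MPa × 19.4×10⁻⁶ × 244.8 = 514 MPa (compressive).
Compare to σ_y = 203 MPa: σ ≥ σ_y, so it yields.

yields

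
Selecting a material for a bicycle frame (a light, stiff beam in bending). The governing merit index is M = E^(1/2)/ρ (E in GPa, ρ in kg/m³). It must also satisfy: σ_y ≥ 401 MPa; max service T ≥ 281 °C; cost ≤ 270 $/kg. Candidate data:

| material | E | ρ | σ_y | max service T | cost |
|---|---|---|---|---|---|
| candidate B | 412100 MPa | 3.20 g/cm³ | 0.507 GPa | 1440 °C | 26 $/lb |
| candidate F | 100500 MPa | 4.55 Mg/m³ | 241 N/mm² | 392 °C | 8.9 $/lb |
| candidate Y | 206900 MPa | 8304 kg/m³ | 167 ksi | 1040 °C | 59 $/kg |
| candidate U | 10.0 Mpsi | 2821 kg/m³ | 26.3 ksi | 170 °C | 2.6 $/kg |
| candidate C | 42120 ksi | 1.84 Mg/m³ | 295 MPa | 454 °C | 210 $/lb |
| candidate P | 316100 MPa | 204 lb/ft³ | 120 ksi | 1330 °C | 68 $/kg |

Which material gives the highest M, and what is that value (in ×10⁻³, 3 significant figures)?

Screen on constraints: σ_y ≥ 401 MPa; max service T ≥ 281 °C; cost ≤ 270 $/kg. Survivors: candidate B, candidate Y, candidate P.
In SI units:
  candidate B: E = 412.1 GPa, ρ = 3200 kg/m³
  candidate Y: E = 206.9 GPa, ρ = 8304 kg/m³
  candidate P: E = 316.1 GPa, ρ = 3268 kg/m³
  candidate B: M = 6.34×10⁻³
  candidate P: M = 5.44×10⁻³
  candidate Y: M = 1.73×10⁻³
The maximum is for candidate B.

candidate B, M = 6.34×10⁻³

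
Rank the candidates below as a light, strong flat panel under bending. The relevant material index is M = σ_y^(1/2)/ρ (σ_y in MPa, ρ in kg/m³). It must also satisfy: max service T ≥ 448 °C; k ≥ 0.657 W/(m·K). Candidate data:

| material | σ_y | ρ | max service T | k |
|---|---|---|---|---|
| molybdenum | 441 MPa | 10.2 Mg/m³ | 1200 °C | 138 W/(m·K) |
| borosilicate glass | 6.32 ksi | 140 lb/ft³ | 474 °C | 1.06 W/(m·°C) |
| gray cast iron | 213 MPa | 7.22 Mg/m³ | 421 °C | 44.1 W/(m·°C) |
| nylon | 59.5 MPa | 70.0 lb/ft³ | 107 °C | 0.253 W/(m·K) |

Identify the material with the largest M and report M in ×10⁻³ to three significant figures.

Screen on constraints: max service T ≥ 448 °C; k ≥ 0.657 W/(m·K). Survivors: molybdenum, borosilicate glass.
In SI units:
  molybdenum: σ_y = 441.0 MPa, ρ = 10200 kg/m³
  borosilicate glass: σ_y = 43.57 MPa, ρ = 2243 kg/m³
  borosilicate glass: M = 2.94×10⁻³
  molybdenum: M = 2.06×10⁻³
Borosilicate glass has the largest M.

borosilicate glass, M = 2.94×10⁻³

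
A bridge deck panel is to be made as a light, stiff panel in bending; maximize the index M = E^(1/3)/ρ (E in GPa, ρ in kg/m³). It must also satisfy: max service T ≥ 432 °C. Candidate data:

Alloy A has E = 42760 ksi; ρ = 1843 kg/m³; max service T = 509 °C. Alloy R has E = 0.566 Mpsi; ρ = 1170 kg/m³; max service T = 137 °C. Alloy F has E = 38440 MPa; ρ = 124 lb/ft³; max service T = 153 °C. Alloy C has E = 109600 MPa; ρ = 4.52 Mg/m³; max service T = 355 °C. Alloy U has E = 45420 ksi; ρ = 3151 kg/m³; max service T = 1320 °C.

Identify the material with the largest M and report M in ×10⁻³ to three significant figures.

Screen on constraints: max service T ≥ 432 °C. Survivors: alloy A, alloy U.
Putting every candidate on a common basis:
  alloy A: E = 294.8 GPa, ρ = 1843 kg/m³
  alloy U: E = 313.2 GPa, ρ = 3151 kg/m³
  alloy A: M = 3.61×10⁻³
  alloy U: M = 2.16×10⁻³
The maximum is for alloy A.

alloy A, M = 3.61×10⁻³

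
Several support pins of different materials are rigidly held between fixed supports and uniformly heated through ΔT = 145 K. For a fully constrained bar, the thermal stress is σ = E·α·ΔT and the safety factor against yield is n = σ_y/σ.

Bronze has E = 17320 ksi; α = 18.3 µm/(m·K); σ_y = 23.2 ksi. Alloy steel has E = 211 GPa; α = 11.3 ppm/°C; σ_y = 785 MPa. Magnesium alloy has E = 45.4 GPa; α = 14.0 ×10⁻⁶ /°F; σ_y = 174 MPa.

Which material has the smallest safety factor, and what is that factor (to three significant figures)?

Per material, after unit conversion:
  bronze: E = 119.4, α = 18.3, σ_y = 160.0 → σ = 317 MPa, n = 0.505
  alloy steel: E = 211.0, α = 11.3, σ_y = 785.0 → σ = 346 MPa, n = 2.27
  magnesium alloy: E = 45.40, α = 25.2, σ_y = 174.0 → σ = 166 MPa, n = 1.05
Smallest n: bronze with n = 0.505.

bronze, n = 0.505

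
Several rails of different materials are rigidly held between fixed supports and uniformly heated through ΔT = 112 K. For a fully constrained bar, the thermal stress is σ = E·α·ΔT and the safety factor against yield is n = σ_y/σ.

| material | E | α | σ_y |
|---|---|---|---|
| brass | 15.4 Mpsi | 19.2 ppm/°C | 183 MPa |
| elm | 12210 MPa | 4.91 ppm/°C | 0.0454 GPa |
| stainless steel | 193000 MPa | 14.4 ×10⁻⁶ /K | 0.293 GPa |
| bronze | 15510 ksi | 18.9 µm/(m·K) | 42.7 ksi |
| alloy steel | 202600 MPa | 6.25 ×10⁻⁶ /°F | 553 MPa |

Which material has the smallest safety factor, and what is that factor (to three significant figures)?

Per material, after unit conversion:
  brass: E = 106.2, α = 19.2, σ_y = 183.0 → σ = 228 MPa, n = 0.801
  elm: E = 12.21, α = 4.91, σ_y = 45.40 → σ = 6.71 MPa, n = 6.76
  stainless steel: E = 193.0, α = 14.4, σ_y = 293.0 → σ = 311 MPa, n = 0.941
  bronze: E = 106.9, α = 18.9, σ_y = 294.4 → σ = 226 MPa, n = 1.30
  alloy steel: E = 202.6, α = 11.2, σ_y = 553.0 → σ = 255 MPa, n = 2.17
The minimum is brass at n = 0.801.

brass, n = 0.801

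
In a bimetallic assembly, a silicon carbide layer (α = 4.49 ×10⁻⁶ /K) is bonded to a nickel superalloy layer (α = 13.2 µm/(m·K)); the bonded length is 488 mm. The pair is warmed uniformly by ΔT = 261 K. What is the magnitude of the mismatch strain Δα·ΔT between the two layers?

2.27×10⁻³

Δα = |4.49 − 13.2|×10⁻⁶/K = 8.71×10⁻⁶/K.
Mismatch strain = Δα·ΔT = 8.71×10⁻⁶ × 261.0 = 2.27×10⁻³.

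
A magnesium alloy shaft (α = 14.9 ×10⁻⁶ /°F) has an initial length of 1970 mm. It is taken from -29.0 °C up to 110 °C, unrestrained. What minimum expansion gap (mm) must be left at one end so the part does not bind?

7.34 mm

Convert α: 14.9×10⁻⁶/°F × (9/5) = 26.8×10⁻⁶/K.
ΔT = 110 − (-29.0) = 139.0 K.
ΔL = α·L₀·ΔT = 26.8×10⁻⁶ × 1970 mm × 139.0 K = 7.34 mm.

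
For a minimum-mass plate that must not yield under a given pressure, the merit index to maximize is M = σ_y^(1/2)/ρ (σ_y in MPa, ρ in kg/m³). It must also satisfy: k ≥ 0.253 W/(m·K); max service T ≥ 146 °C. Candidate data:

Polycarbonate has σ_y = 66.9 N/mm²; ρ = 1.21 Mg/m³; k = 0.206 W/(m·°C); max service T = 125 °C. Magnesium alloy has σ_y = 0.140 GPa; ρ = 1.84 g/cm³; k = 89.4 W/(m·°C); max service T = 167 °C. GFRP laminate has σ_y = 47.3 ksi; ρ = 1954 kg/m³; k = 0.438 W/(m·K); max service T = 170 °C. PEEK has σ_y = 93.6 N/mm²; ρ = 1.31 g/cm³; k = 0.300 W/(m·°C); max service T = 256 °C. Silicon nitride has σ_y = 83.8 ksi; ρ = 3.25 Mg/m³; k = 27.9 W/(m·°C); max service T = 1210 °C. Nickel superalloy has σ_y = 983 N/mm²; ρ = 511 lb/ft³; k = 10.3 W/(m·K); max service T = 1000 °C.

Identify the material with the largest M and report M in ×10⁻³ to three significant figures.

Screen on constraints: k ≥ 0.253 W/(m·K); max service T ≥ 146 °C. Survivors: magnesium alloy, GFRP laminate, PEEK, silicon nitride, nickel superalloy.
Convert each candidate to consistent units, then evaluate M:
  magnesium alloy: σ_y = 140.0 MPa, ρ = 1840 kg/m³
  GFRP laminate: σ_y = 326.1 MPa, ρ = 1954 kg/m³
  PEEK: σ_y = 93.60 MPa, ρ = 1310 kg/m³
  silicon nitride: σ_y = 577.8 MPa, ρ = 3250 kg/m³
  nickel superalloy: σ_y = 983.0 MPa, ρ = 8185 kg/m³
  GFRP laminate: M = 9.24×10⁻³
  silicon nitride: M = 7.40×10⁻³
  PEEK: M = 7.39×10⁻³
  magnesium alloy: M = 6.43×10⁻³
  nickel superalloy: M = 3.83×10⁻³
Highest index: GFRP laminate.

GFRP laminate, M = 9.24×10⁻³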